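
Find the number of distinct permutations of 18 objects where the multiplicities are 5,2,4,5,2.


18! = 6402373705728000
Denominator: 5!=120 * 2!=2 * 4!=24 * 5!=120 * 2!=2
Coefficient = 6402373705728000 / 1382400 = 4631346720

4631346720


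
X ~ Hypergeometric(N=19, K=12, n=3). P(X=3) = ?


P(X=3) = C(12,3)*C(7,0) / C(19,3)
= 220*1 / 969
= 220/969

220/969


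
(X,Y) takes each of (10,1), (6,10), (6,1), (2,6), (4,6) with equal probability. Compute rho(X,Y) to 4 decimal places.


Cov(X,Y) = -4.4800, Var(X) = 7.0400, Var(Y) = 11.7600
rho = Cov/(sqrt(VarX)*sqrt(VarY)) = -0.4924

-0.4924


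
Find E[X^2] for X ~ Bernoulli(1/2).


For Bernoulli: X in {0,1}
E[X^2] = 0^2*(1-1/2) + 1^2*1/2 = 1/2

1/2


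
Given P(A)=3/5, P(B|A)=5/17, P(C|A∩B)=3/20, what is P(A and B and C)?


P(A∩B∩C) = P(A) * P(B|A) * P(C|A∩B)
= 3/5 * 5/17 * 3/20
= 3/17 * 3/20 = 9/340

9/340


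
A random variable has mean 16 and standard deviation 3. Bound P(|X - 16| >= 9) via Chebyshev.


k = 9/3 = 3
Chebyshev: P(|X-mu| >= k*sigma) <= 1/k^2 = 1/3^2 = 1/9

1/9


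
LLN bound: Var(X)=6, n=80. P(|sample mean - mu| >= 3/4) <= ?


Var(Xbar) = Var(X)/n = 6/80
Chebyshev: P(|Xbar-mu| >= 3/4) <= Var(Xbar)/(3/4)^2 = (3/40)/(9/16) = 2/15

2/15


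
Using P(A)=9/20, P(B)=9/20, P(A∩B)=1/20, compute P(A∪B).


P(A∪B) = P(A) + P(B) - P(A∩B)
= 9/20 + 9/20 - 1/20 = 17/20

17/20


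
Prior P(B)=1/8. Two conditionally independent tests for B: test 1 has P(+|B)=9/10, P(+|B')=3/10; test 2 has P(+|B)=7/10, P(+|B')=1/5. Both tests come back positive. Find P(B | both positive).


After test 1: P(+) = 9/10*1/8 + 3/10*7/8 = 3/8
P(B|+) = (9/80)/(3/8) = 3/10
After test 2 (use post1 as new prior): P(+) = 7/10*3/10 + 1/5*7/10 = 7/20
P(B|+,+) = (21/100)/(7/20) = 3/5

3/5


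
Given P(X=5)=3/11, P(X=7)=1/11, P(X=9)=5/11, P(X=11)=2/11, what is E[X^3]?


E[X^3] = sum(g(x)*P(x))
= 125*3/11 + 343*1/11 + 729*5/11 + 1331*2/11
= 7025/11

7025/11


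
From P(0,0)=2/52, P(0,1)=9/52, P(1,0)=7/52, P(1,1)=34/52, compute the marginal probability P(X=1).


P(X=1) = P(1,0)+P(1,1) = 7/52 + 34/52 = 41/52

41/52


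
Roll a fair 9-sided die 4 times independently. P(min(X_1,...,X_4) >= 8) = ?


P(min >= 8) = P(all X_i >= 8) = (P(X_1 >= 8))^4
= (2/9)^4 = 16/6561

16/6561


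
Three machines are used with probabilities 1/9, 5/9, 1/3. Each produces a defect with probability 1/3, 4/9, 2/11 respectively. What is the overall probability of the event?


P(A) = P(A|B1)P(B1) + P(A|B2)P(B2) + P(A|B3)P(B3)
= 1/3*1/9 + 4/9*5/9 + 2/11*1/3
= 1/27 + 20/81 + 2/33 = 307/891

307/891


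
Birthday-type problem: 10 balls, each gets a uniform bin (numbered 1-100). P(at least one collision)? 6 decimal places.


P(all different) = prod((100-i)/100 for i=0..9) = 0.628157
P(at least one match) = 1 - 0.628157 = 0.371843

0.371843


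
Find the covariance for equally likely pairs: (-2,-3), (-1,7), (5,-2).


E[X]=2/3, E[Y]=2/3, E[XY]=-11/3
Cov(X,Y) = E[XY] - E[X]E[Y] = -11/3 - 2/3*2/3 = -37/9

-37/9


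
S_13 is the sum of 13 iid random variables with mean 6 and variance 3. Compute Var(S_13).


By independence, Var(S_n) = n*Var(X_1) = 13*3 = 39

39


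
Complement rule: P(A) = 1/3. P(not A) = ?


P(A') = 1 - P(A) = 1 - 1/3 = 2/3

2/3


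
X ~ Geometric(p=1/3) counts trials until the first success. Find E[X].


For geometric (trials until first success), E[X] = 1/p = 1/(1/3) = 3

3


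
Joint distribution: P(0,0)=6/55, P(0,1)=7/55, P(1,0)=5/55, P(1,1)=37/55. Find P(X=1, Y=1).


Read from table: P(X=1, Y=1) = 37/55

37/55


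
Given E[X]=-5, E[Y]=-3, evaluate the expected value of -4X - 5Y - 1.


E[-4X - 5Y - 1] = -4*E[X] - 5*E[Y] - 1
= (-4)*(-5) + (-5)*(-3) + (-1)
= 20 + 15 - 1 = 34

34


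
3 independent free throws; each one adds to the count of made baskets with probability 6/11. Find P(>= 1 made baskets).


P(at least one) = 1 - P(none)
P(none) = (1 - 6/11)^3 = (5/11)^3 = 125/1331
P(at least one) = 1 - 125/1331 = 1206/1331

1206/1331


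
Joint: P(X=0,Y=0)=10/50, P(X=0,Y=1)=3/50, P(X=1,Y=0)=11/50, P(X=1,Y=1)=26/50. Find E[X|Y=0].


P(Y=0) = 21/50
E[X|Y=0] = (0*10 + 1*11)/21 = 11/21

11/21


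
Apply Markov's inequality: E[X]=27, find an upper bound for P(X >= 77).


Markov: P(X >= a) <= E[X]/a
P(X >= 77) <= 27/77

27/77


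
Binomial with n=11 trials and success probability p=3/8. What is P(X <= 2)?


P(X<=2) = P(X=0) + P(X=1) + P(X=2)
= 48828125/8589934592 + 322265625/8589934592 + 966796875/8589934592
= 1337890625/8589934592

1337890625/8589934592


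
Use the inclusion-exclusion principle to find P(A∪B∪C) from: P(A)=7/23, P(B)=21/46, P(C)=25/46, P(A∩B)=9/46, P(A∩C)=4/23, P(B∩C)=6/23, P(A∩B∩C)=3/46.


P(A∪B∪C) = P(A)+P(B)+P(C) - P(AB)-P(AC)-P(BC) + P(ABC)
= 7/23+21/46+25/46 - 9/46-4/23-6/23 + 3/46
= 17/23

17/23


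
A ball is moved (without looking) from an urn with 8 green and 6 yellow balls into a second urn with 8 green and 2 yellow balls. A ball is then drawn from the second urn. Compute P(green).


P(transfer green) = 8/14 = 4/7; P(transfer yellow) = 3/7
If green transferred: Urn II has 9 green of 11, so P(green|green moved) = 9/11
If yellow transferred: Urn II has 8 green of 11, so P(green|yellow moved) = 8/11
By total probability: P(green) = 4/7*9/11 + 3/7*8/11 = 60/77

60/77


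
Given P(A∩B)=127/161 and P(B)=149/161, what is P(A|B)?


P(A|B) = P(A∩B)/P(B) = (127/161)/(149/161) = 127/149

127/149


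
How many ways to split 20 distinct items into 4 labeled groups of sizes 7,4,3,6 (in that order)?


20! = 2432902008176640000
Denominator: 7!=5040 * 4!=24 * 3!=6 * 6!=720
Coefficient = 2432902008176640000 / 522547200 = 4655851200

4655851200


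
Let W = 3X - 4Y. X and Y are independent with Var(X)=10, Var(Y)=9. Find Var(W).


Independence => Cov(X,Y)=0
Var(3X - 4Y) = 3^2*Var(X) + (-4)^2*Var(Y)
= 9*10 + 16*9 = 234

234


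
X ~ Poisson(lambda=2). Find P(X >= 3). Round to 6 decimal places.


P(X>=3) = 1 - P(X<=2) = 1 - (e^(-2)*2^0/0! + e^(-2)*2^1/1! + e^(-2)*2^2/2!)
≈ 1 - (0.1353352832 + 0.2706705665 + 0.2706705665)
= 1 - 0.6766764162 = 0.3233235838
≈ 0.323324

0.323324


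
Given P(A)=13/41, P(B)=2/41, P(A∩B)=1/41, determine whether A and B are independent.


P(A)*P(B) = 13/41*2/41 = 26/1681
P(A∩B) = 1/41 != 26/1681, so not independent

No, A and B are not independent


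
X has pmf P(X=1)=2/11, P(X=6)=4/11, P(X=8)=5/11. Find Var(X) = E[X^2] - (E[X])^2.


E[X] = 6, E[X^2] = 466/11
Var(X) = E[X^2] - (E[X])^2 = 466/11 - (6)^2 = 70/11

70/11


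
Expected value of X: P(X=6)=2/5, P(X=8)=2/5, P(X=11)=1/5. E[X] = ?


E[X] = sum(x * P(x))
= 6*2/5 + 8*2/5 + 11*1/5
= 39/5

39/5


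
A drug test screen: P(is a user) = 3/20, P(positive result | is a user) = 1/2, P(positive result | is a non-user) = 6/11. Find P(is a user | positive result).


P(A) = P(A|B)P(B) + P(A|B')P(B') = 1/2*3/20 + 6/11*17/20 = 237/440
P(B|A) = P(A|B)P(B)/P(A) = (3/40)/(237/440) = 11/79

11/79


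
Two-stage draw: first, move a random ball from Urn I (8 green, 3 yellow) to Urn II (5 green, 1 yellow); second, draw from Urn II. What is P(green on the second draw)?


P(transfer green) = 8/11; P(transfer yellow) = 3/11
If green transferred: Urn II has 6 green of 7, so P(green|green moved) = 6/7
If yellow transferred: Urn II has 5 green of 7, so P(green|yellow moved) = 5/7
By total probability: P(green) = 8/11*6/7 + 3/11*5/7 = 9/11

9/11


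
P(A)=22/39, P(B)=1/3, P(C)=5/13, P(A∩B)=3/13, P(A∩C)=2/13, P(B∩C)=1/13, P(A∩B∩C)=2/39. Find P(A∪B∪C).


P(A∪B∪C) = P(A)+P(B)+P(C) - P(AB)-P(AC)-P(BC) + P(ABC)
= 22/39+1/3+5/13 - 3/13-2/13-1/13 + 2/39
= 34/39

34/39


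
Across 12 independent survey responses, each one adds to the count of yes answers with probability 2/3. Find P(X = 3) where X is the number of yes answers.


P(X=3) = C(12,3) * p^3 * (1-p)^9
= 220 * 8/27 * 1/19683
= 1760/531441

1760/531441


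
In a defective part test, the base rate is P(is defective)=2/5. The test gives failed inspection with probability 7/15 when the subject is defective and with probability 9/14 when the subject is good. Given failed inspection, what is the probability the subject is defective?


P(A) = P(A|B)P(B) + P(A|B')P(B') = 7/15*2/5 + 9/14*3/5 = 601/1050
P(B|A) = P(A|B)P(B)/P(A) = (14/75)/(601/1050) = 196/601

196/601


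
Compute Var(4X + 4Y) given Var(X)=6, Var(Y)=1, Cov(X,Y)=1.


Var(4X + 4Y) = 4^2*Var(X) + 4^2*Var(Y) + 2*4*4*Cov(X,Y)
= 16*6 + 16*1 + 32*1
= 96 + 16 + 32 = 144

144


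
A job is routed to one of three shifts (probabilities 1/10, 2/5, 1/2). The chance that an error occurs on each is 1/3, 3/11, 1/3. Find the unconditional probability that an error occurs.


P(A) = P(A|B1)P(B1) + P(A|B2)P(B2) + P(A|B3)P(B3)
= 1/3*1/10 + 3/11*2/5 + 1/3*1/2
= 1/30 + 6/55 + 1/6 = 17/55

17/55


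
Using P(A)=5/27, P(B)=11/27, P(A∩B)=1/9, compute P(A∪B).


P(A∪B) = P(A) + P(B) - P(A∩B)
= 5/27 + 11/27 - 1/9 = 13/27

13/27


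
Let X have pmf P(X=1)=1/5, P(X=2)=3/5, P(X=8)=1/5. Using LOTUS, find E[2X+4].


E[2X+4] = sum(g(x)*P(x))
= 6*1/5 + 8*3/5 + 20*1/5
= 10

10


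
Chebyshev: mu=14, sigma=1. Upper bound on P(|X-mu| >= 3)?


k = 3/1 = 3
Chebyshev: P(|X-mu| >= k*sigma) <= 1/k^2 = 1/3^2 = 1/9

1/9


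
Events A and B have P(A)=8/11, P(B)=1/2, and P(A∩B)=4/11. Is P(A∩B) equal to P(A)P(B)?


P(A)*P(B) = 8/11*1/2 = 4/11
P(A∩B) = 4/11, which equals P(A)P(B), so independent

Yes, A and B are independent


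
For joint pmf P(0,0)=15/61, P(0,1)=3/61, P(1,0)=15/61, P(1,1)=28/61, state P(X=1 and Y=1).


Read from table: P(X=1, Y=1) = 28/61

28/61


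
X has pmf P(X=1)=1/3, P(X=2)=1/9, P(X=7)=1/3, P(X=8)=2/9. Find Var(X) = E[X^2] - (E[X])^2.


E[X] = 14/3, E[X^2] = 94/3
Var(X) = E[X^2] - (E[X])^2 = 94/3 - (14/3)^2 = 86/9

86/9


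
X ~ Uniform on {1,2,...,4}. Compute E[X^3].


E[X^3] = (1/4) * sum(x^3 for x=1..4)
= 100/4 = 25

25


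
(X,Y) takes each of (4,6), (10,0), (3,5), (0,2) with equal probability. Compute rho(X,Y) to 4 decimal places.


Cov(X,Y) = -4.0625, Var(X) = 13.1875, Var(Y) = 5.6875
rho = Cov/(sqrt(VarX)*sqrt(VarY)) = -0.4691

-0.4691


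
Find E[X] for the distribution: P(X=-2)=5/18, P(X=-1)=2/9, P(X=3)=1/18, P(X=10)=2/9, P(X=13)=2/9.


E[X] = sum(x * P(x))
= -2*5/18 - 1*2/9 + 3*1/18 + 10*2/9 + 13*2/9
= 9/2

9/2


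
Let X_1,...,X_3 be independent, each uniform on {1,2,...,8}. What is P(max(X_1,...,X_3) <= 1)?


P(max <= 1) = P(all X_i <= 1) = (P(X_1 <= 1))^3
= (1/8)^3 = 1/512

1/512


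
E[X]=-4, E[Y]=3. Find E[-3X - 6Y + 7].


E[-3X - 6Y + 7] = -3*E[X] - 6*E[Y] + 7
= (-3)*(-4) + (-6)*(3) + (7)
= 12 - 18 + 7 = 1

1


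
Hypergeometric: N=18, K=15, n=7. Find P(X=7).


P(X=7) = C(15,7)*C(3,0) / C(18,7)
= 6435*1 / 31824
= 6435/31824 = 55/272

55/272


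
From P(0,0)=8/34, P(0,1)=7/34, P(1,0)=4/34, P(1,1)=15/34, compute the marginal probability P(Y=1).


P(Y=1) = P(0,1)+P(1,1) = 7/34 + 15/34 = 22/34 = 11/17

11/17


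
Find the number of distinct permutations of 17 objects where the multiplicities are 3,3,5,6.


17! = 355687428096000
Denominator: 3!=6 * 3!=6 * 5!=120 * 6!=720
Coefficient = 355687428096000 / 3110400 = 114354240

114354240


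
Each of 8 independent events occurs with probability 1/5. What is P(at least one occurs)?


P(at least one) = 1 - P(none)
P(none) = (1 - 1/5)^8 = (4/5)^8 = 65536/390625
P(at least one) = 1 - 65536/390625 = 325089/390625

325089/390625


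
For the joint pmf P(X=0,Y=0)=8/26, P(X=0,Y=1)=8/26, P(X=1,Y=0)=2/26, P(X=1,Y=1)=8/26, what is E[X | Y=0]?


P(Y=0) = 10/26
E[X|Y=0] = (0*8 + 1*2)/10 = 2/10 = 1/5

1/5


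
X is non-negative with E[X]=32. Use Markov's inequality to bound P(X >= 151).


Markov: P(X >= a) <= E[X]/a
P(X >= 151) <= 32/151

32/151


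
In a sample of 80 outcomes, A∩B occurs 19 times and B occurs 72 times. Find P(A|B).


P(A|B) = P(A∩B)/P(B) = (19/80)/(72/80) = 19/72

19/72


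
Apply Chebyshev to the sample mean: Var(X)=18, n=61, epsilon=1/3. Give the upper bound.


Var(Xbar) = Var(X)/n = 18/61
Chebyshev: P(|Xbar-mu| >= 1/3) <= Var(Xbar)/(1/3)^2 = (18/61)/(1/9) = 162/61
Bound exceeds 1, so trivial bound: 1

1


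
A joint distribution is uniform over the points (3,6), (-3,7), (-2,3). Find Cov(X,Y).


E[X]=-2/3, E[Y]=16/3, E[XY]=-3
Cov(X,Y) = E[XY] - E[X]E[Y] = -3 + 2/3*16/3 = 5/9

5/9


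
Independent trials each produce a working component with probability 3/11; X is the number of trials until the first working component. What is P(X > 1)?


P(X > 1) = P(first 1 trials all fail) = (1-p)^1 = (8/11)^1 = 8/11

8/11


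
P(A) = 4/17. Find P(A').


P(A') = 1 - P(A) = 1 - 4/17 = 13/17

13/17


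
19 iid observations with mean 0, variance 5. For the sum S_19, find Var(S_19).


By independence, Var(S_n) = n*Var(X_1) = 19*5 = 95

95


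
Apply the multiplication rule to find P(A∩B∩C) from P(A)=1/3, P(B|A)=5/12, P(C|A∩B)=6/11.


P(A∩B∩C) = P(A) * P(B|A) * P(C|A∩B)
= 1/3 * 5/12 * 6/11
= 5/36 * 6/11 = 5/66

5/66


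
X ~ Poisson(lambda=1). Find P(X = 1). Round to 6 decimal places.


P(X=1) = e^(-1) * 1^1 / 1!
≈ 0.3678794412 * 1 / 1
≈ 0.367879

0.367879


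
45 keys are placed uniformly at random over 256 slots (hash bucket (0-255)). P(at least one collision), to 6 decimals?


P(all different) = prod((256-i)/256 for i=0..44) = 0.016358
P(at least one match) = 1 - 0.016358 = 0.983642

0.983642


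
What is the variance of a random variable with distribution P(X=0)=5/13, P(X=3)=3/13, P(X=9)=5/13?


E[X] = 54/13, E[X^2] = 432/13
Var(X) = E[X^2] - (E[X])^2 = 432/13 - (54/13)^2 = 2700/169

2700/169


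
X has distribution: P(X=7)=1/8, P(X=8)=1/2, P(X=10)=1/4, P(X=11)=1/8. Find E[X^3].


E[X^3] = sum(g(x)*P(x))
= 343*1/8 + 512*1/2 + 1000*1/4 + 1331*1/8
= 2861/4

2861/4


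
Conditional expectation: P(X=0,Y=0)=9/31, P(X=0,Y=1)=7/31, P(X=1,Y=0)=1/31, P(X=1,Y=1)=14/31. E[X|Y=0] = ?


P(Y=0) = 10/31
E[X|Y=0] = (0*9 + 1*1)/10 = 1/10

1/10


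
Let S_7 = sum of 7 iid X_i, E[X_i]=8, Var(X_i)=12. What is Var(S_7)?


By independence, Var(S_n) = n*Var(X_1) = 7*12 = 84

84


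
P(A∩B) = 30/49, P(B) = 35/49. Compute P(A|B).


P(A|B) = P(A∩B)/P(B) = (30/49)/(35/49) = 30/35 = 6/7

6/7


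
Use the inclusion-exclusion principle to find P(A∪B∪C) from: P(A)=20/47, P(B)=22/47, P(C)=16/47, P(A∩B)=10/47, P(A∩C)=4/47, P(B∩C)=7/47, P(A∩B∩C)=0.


P(A∪B∪C) = P(A)+P(B)+P(C) - P(AB)-P(AC)-P(BC) + P(ABC)
= 20/47+22/47+16/47 - 10/47-4/47-7/47 + 0
= 37/47

37/47


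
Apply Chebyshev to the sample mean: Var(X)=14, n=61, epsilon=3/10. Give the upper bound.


Var(Xbar) = Var(X)/n = 14/61
Chebyshev: P(|Xbar-mu| >= 3/10) <= Var(Xbar)/(3/10)^2 = (14/61)/(9/100) = 1400/549
Bound exceeds 1, so trivial bound: 1

1


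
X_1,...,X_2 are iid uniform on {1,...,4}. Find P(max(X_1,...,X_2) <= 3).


P(max <= 3) = P(all X_i <= 3) = (P(X_1 <= 3))^2
= (3/4)^2 = 9/16

9/16


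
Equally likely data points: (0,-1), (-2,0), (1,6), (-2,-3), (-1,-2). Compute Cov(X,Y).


E[X]=-4/5, E[Y]=0, E[XY]=14/5
Cov(X,Y) = E[XY] - E[X]E[Y] = 14/5 + 4/5*0 = 14/5

14/5


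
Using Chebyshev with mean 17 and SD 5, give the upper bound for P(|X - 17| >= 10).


k = 10/5 = 2
Chebyshev: P(|X-mu| >= k*sigma) <= 1/k^2 = 1/2^2 = 1/4

1/4


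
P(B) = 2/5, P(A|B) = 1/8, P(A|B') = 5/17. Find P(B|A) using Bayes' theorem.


P(A) = P(A|B)P(B) + P(A|B')P(B') = 1/8*2/5 + 5/17*3/5 = 77/340
P(B|A) = P(A|B)P(B)/P(A) = (1/20)/(77/340) = 17/77

17/77


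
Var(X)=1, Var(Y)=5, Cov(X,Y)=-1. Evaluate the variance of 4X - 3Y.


Var(4X - 3Y) = 4^2*Var(X) + (-3)^2*Var(Y) + 2*4*(-3)*Cov(X,Y)
= 16*1 + 9*5 - 24*(-1)
= 16 + 45 + 24 = 85

85


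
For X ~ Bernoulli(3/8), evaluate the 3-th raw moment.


For Bernoulli: X in {0,1}
E[X^3] = 0^3*(1-3/8) + 1^3*3/8 = 3/8

3/8


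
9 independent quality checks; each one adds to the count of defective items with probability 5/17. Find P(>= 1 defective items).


P(at least one) = 1 - P(none)
P(none) = (1 - 5/17)^9 = (12/17)^9 = 5159780352/118587876497
P(at least one) = 1 - 5159780352/118587876497 = 113428096145/118587876497

113428096145/118587876497


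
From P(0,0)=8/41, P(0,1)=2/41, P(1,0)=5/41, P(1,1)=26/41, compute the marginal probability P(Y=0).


P(Y=0) = P(0,0)+P(1,0) = 8/41 + 5/41 = 13/41

13/41


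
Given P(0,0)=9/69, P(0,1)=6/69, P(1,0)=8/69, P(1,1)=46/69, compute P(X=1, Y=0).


Read from table: P(X=1, Y=0) = 8/69

8/69


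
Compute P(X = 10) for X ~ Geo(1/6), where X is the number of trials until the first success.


P(X=10) = (1-p)^9 * p = (5/6)^9 * 1/6
= 1953125/10077696 * 1/6 = 1953125/60466176

1953125/60466176


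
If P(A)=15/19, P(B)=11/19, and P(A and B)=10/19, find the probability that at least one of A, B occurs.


P(A∪B) = P(A) + P(B) - P(A∩B)
= 15/19 + 11/19 - 10/19 = 16/19

16/19


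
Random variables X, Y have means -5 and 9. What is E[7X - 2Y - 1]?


E[7X - 2Y - 1] = 7*E[X] - 2*E[Y] - 1
= (7)*(-5) + (-2)*(9) + (-1)
= -35 - 18 - 1 = -54

-54


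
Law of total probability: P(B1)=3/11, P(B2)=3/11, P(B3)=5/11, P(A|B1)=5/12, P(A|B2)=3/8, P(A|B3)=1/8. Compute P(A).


P(A) = P(A|B1)P(B1) + P(A|B2)P(B2) + P(A|B3)P(B3)
= 5/12*3/11 + 3/8*3/11 + 1/8*5/11
= 5/44 + 9/88 + 5/88 = 3/11

3/11


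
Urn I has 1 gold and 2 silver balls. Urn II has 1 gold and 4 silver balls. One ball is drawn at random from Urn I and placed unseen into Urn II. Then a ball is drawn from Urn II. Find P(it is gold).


P(transfer gold) = 1/3; P(transfer silver) = 2/3
If gold transferred: Urn II has 2 gold of 6, so P(gold|gold moved) = 1/3
If silver transferred: Urn II has 1 gold of 6, so P(gold|silver moved) = 1/6
By total probability: P(gold) = 1/3*1/3 + 2/3*1/6 = 2/9

2/9


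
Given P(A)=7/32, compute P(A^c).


P(A') = 1 - P(A) = 1 - 7/32 = 25/32

25/32


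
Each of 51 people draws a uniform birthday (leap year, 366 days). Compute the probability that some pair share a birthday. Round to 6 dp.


P(all different) = prod((366-i)/366 for i=0..50) = 0.025839
P(at least one match) = 1 - 0.025839 = 0.974161

0.974161


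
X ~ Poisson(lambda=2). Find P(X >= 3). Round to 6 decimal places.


P(X>=3) = 1 - P(X<=2) = 1 - (e^(-2)*2^0/0! + e^(-2)*2^1/1! + e^(-2)*2^2/2!)
≈ 1 - (0.1353352832 + 0.2706705665 + 0.2706705665)
= 1 - 0.6766764162 = 0.3233235838
≈ 0.323324

0.323324


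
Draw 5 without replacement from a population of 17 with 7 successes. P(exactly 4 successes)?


P(X=4) = C(7,4)*C(10,1) / C(17,5)
= 35*10 / 6188
= 350/6188 = 25/442

25/442


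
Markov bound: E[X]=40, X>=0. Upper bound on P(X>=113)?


Markov: P(X >= a) <= E[X]/a
P(X >= 113) <= 40/113

40/113


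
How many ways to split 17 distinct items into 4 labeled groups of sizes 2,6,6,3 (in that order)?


17! = 355687428096000
Denominator: 2!=2 * 6!=720 * 6!=720 * 3!=6
Coefficient = 355687428096000 / 6220800 = 57177120

57177120


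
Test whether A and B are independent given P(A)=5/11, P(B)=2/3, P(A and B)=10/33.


P(A)*P(B) = 5/11*2/3 = 10/33
P(A∩B) = 10/33, which equals P(A)P(B), so independent

Yes, A and B are independent


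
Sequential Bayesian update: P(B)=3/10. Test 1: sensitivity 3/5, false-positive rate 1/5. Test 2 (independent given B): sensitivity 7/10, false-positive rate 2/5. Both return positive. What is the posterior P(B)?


After test 1: P(+) = 3/5*3/10 + 1/5*7/10 = 8/25
P(B|+) = (9/50)/(8/25) = 9/16
After test 2 (use post1 as new prior): P(+) = 7/10*9/16 + 2/5*7/16 = 91/160
P(B|+,+) = (63/160)/(91/160) = 9/13

9/13


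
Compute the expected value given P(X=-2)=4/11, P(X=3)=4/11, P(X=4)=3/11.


E[X] = sum(x * P(x))
= -2*4/11 + 3*4/11 + 4*3/11
= 16/11

16/11


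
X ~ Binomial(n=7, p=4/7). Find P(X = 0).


P(X=0) = C(7,0) * p^0 * (1-p)^7
= 1 * 1 * 2187/823543
= 2187/823543

2187/823543


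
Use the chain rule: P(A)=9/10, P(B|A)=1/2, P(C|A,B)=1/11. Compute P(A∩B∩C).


P(A∩B∩C) = P(A) * P(B|A) * P(C|A∩B)
= 9/10 * 1/2 * 1/11
= 9/20 * 1/11 = 9/220

9/220


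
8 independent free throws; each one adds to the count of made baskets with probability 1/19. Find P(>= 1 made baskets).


P(at least one) = 1 - P(none)
P(none) = (1 - 1/19)^8 = (18/19)^8 = 11019960576/16983563041
P(at least one) = 1 - 11019960576/16983563041 = 5963602465/16983563041

5963602465/16983563041


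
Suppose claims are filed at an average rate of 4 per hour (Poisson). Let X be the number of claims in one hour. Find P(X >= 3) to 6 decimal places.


P(X>=3) = 1 - P(X<=2) = 1 - (e^(-4)*4^0/0! + e^(-4)*4^1/1! + e^(-4)*4^2/2!)
≈ 1 - (0.0183156389 + 0.0732625556 + 0.1465251111)
= 1 - 0.2381033056 = 0.7618966944
≈ 0.761897

0.761897


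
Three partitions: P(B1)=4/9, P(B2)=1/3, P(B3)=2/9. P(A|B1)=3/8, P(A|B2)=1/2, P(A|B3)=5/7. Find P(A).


P(A) = P(A|B1)P(B1) + P(A|B2)P(B2) + P(A|B3)P(B3)
= 3/8*4/9 + 1/2*1/3 + 5/7*2/9
= 1/6 + 1/6 + 10/63 = 31/63

31/63


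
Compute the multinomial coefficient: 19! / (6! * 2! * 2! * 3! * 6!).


19! = 121645100408832000
Denominator: 6!=720 * 2!=2 * 2!=2 * 3!=6 * 6!=720
Coefficient = 121645100408832000 / 12441600 = 9777287520

9777287520


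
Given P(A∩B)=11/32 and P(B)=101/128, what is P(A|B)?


P(A|B) = P(A∩B)/P(B) = (44/128)/(101/128) = 44/101

44/101


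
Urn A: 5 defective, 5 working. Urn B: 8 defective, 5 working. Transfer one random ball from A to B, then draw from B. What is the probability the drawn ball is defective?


P(transfer defective) = 5/10 = 1/2; P(transfer working) = 1/2
If defective transferred: Urn II has 9 defective of 14, so P(defective|defective moved) = 9/14
If working transferred: Urn II has 8 defective of 14, so P(defective|working moved) = 4/7
By total probability: P(defective) = 1/2*9/14 + 1/2*4/7 = 17/28

17/28


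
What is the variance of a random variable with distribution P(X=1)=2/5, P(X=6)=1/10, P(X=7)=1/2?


E[X] = 9/2, E[X^2] = 57/2
Var(X) = E[X^2] - (E[X])^2 = 57/2 - (9/2)^2 = 33/4

33/4


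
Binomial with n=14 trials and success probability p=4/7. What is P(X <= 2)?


P(X<=2) = P(X=0) + P(X=1) + P(X=2)
= 4782969/678223072849 + 12754584/96889010407 + 110539728/96889010407
= 867843153/678223072849

867843153/678223072849


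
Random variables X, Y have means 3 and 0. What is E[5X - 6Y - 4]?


E[5X - 6Y - 4] = 5*E[X] - 6*E[Y] - 4
= (5)*(3) + (-6)*(0) + (-4)
= 15 + 0 - 4 = 11

11


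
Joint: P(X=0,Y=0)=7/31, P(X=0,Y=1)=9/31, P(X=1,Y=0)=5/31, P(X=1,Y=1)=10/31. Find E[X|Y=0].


P(Y=0) = 12/31
E[X|Y=0] = (0*7 + 1*5)/12 = 5/12

5/12


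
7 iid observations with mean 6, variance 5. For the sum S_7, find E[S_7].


E[S_n] = n*E[X_1] = 7*6 = 42

42


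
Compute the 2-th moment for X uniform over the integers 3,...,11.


E[X^2] = (1/9) * sum(x^2 for x=3..11)
= 501/9 = 167/3

167/3


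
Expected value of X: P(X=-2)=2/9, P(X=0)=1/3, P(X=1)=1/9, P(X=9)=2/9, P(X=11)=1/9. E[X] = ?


E[X] = sum(x * P(x))
= -2*2/9 + 0*1/3 + 1*1/9 + 9*2/9 + 11*1/9
= 26/9

26/9


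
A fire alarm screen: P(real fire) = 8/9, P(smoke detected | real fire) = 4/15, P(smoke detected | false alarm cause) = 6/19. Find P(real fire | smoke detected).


P(A) = P(A|B)P(B) + P(A|B')P(B') = 4/15*8/9 + 6/19*1/9 = 698/2565
P(B|A) = P(A|B)P(B)/P(A) = (32/135)/(698/2565) = 304/349

304/349


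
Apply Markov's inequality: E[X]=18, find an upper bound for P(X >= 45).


Markov: P(X >= a) <= E[X]/a
P(X >= 45) <= 18/45 = 2/5

2/5


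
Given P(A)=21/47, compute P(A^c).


P(A') = 1 - P(A) = 1 - 21/47 = 26/47

26/47


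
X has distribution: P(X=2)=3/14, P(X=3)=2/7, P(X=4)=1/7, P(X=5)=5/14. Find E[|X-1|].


E[|X-1|] = sum(g(x)*P(x))
= 1*3/14 + 2*2/7 + 3*1/7 + 4*5/14
= 37/14

37/14


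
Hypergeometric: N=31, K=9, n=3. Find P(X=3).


P(X=3) = C(9,3)*C(22,0) / C(31,3)
= 84*1 / 4495
= 84/4495

84/4495


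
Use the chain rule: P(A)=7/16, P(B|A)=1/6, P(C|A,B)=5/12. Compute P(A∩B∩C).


P(A∩B∩C) = P(A) * P(B|A) * P(C|A∩B)
= 7/16 * 1/6 * 5/12
= 7/96 * 5/12 = 35/1152

35/1152


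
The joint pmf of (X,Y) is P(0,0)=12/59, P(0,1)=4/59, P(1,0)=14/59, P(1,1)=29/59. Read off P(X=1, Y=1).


Read from table: P(X=1, Y=1) = 29/59

29/59


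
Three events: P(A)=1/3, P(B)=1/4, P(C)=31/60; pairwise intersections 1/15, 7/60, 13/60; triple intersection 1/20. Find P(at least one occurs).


P(A∪B∪C) = P(A)+P(B)+P(C) - P(AB)-P(AC)-P(BC) + P(ABC)
= 1/3+1/4+31/60 - 1/15-7/60-13/60 + 1/20
= 3/4

3/4


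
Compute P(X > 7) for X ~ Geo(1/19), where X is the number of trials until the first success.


P(X > 7) = P(first 7 trials all fail) = (1-p)^7 = (18/19)^7 = 612220032/893871739

612220032/893871739


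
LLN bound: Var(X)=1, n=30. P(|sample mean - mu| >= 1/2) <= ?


Var(Xbar) = Var(X)/n = 1/30
Chebyshev: P(|Xbar-mu| >= 1/2) <= Var(Xbar)/(1/2)^2 = (1/30)/(1/4) = 2/15

2/15


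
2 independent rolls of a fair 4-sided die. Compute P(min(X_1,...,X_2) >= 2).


P(min >= 2) = P(all X_i >= 2) = (P(X_1 >= 2))^2
= (3/4)^2 = 9/16

9/16


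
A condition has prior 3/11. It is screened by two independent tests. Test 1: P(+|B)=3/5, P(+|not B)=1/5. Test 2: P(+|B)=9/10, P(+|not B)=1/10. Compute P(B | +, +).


After test 1: P(+) = 3/5*3/11 + 1/5*8/11 = 17/55
P(B|+) = (9/55)/(17/55) = 9/17
After test 2 (use post1 as new prior): P(+) = 9/10*9/17 + 1/10*8/17 = 89/170
P(B|+,+) = (81/170)/(89/170) = 81/89

81/89


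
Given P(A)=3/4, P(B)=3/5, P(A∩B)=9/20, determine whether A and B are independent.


P(A)*P(B) = 3/4*3/5 = 9/20
P(A∩B) = 9/20, which equals P(A)P(B), so independent

Yes, A and B are independent


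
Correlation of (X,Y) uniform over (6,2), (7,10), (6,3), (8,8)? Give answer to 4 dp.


Cov(X,Y) = 2.1875, Var(X) = 0.6875, Var(Y) = 11.1875
rho = Cov/(sqrt(VarX)*sqrt(VarY)) = 0.7888

0.7888


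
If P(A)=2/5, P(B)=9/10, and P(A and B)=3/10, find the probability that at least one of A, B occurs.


P(A∪B) = P(A) + P(B) - P(A∩B)
= 2/5 + 9/10 - 3/10 = 1

1


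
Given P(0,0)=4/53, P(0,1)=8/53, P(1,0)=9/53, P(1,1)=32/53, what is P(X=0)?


P(X=0) = P(0,0)+P(0,1) = 4/53 + 8/53 = 12/53

12/53


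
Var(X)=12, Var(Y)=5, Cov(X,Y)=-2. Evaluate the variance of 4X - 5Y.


Var(4X - 5Y) = 4^2*Var(X) + (-5)^2*Var(Y) + 2*4*(-5)*Cov(X,Y)
= 16*12 + 25*5 - 40*(-2)
= 192 + 125 + 80 = 397

397


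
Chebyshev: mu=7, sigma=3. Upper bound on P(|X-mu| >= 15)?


k = 15/3 = 5
Chebyshev: P(|X-mu| >= k*sigma) <= 1/k^2 = 1/5^2 = 1/25

1/25


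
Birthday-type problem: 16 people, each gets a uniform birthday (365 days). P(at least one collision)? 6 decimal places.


P(all different) = prod((365-i)/365 for i=0..15) = 0.716396
P(at least one match) = 1 - 0.716396 = 0.283604

0.283604


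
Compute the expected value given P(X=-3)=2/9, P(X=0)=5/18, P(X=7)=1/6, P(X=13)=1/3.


E[X] = sum(x * P(x))
= -3*2/9 + 0*5/18 + 7*1/6 + 13*1/3
= 29/6

29/6


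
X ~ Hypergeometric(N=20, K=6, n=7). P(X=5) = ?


P(X=5) = C(6,5)*C(14,2) / C(20,7)
= 6*91 / 77520
= 546/77520 = 91/12920

91/12920


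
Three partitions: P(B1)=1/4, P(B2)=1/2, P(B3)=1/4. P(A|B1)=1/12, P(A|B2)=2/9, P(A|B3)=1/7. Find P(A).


P(A) = P(A|B1)P(B1) + P(A|B2)P(B2) + P(A|B3)P(B3)
= 1/12*1/4 + 2/9*1/2 + 1/7*1/4
= 1/48 + 1/9 + 1/28 = 169/1008

169/1008


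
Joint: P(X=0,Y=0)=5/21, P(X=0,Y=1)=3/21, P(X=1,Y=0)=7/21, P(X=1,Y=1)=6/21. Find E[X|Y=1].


P(Y=1) = 9/21
E[X|Y=1] = (0*3 + 1*6)/9 = 6/9 = 2/3

2/3


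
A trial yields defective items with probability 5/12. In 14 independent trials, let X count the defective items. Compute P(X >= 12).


P(X>=12) = P(X=12) + P(X=13) + P(X=14)
= 1088623046875/1283918464548864 + 59814453125/641959232274432 + 6103515625/1283918464548864
= 202392578125/213986410758144

202392578125/213986410758144


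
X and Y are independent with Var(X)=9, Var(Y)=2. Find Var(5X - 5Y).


Independence => Cov(X,Y)=0
Var(5X - 5Y) = 5^2*Var(X) + (-5)^2*Var(Y)
= 25*9 + 25*2 = 275

275


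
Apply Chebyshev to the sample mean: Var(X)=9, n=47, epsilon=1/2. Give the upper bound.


Var(Xbar) = Var(X)/n = 9/47
Chebyshev: P(|Xbar-mu| >= 1/2) <= Var(Xbar)/(1/2)^2 = (9/47)/(1/4) = 36/47

36/47


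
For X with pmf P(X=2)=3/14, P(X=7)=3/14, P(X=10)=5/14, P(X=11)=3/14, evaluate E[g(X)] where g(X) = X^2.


E[X^2] = sum(g(x)*P(x))
= 4*3/14 + 49*3/14 + 100*5/14 + 121*3/14
= 73

73


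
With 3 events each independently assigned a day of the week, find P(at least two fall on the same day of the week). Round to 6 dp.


P(all different) = prod((7-i)/7 for i=0..2) = 0.612245
P(at least one match) = 1 - 0.612245 = 0.387755

0.387755


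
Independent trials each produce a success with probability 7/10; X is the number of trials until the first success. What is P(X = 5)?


P(X=5) = (1-p)^4 * p = (3/10)^4 * 7/10
= 81/10000 * 7/10 = 567/100000

567/100000


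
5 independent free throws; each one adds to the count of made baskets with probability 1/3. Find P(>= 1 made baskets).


P(at least one) = 1 - P(none)
P(none) = (1 - 1/3)^5 = (2/3)^5 = 32/243
P(at least one) = 1 - 32/243 = 211/243

211/243


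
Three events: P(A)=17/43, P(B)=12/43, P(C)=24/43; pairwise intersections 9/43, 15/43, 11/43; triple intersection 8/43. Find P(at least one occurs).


P(A∪B∪C) = P(A)+P(B)+P(C) - P(AB)-P(AC)-P(BC) + P(ABC)
= 17/43+12/43+24/43 - 9/43-15/43-11/43 + 8/43
= 26/43

26/43


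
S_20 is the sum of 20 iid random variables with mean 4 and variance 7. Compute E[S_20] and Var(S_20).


E[S_n] = n*mu = 20*4 = 80
Var(S_n) = n*sigma^2 = 20*7 = 140

E[S_20]=80, Var(S_20)=140


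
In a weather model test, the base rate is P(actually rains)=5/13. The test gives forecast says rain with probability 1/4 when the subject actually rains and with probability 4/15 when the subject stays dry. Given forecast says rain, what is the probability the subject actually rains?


P(A) = P(A|B)P(B) + P(A|B')P(B') = 1/4*5/13 + 4/15*8/13 = 203/780
P(B|A) = P(A|B)P(B)/P(A) = (5/52)/(203/780) = 75/203

75/203


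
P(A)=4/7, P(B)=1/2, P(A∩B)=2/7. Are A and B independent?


P(A)*P(B) = 4/7*1/2 = 2/7
P(A∩B) = 2/7, which equals P(A)P(B), so independent

Yes, A and B are independent


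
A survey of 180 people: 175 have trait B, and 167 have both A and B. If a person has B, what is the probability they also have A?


P(A|B) = P(A∩B)/P(B) = (167/180)/(175/180) = 167/175

167/175


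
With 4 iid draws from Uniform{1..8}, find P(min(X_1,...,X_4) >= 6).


P(min >= 6) = P(all X_i >= 6) = (P(X_1 >= 6))^4
= (3/8)^4 = 81/4096

81/4096


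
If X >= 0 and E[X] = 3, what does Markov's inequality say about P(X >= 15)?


Markov: P(X >= a) <= E[X]/a
P(X >= 15) <= 3/15 = 1/5

1/5


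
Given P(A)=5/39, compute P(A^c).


P(A') = 1 - P(A) = 1 - 5/39 = 34/39

34/39


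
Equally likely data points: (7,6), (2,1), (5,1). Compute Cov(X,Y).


E[X]=14/3, E[Y]=8/3, E[XY]=49/3
Cov(X,Y) = E[XY] - E[X]E[Y] = 49/3 - 14/3*8/3 = 35/9

35/9


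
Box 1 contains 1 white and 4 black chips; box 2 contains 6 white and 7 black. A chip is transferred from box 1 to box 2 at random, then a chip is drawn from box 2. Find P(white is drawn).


P(transfer white) = 1/5; P(transfer black) = 4/5
If white transferred: Urn II has 7 white of 14, so P(white|white moved) = 1/2
If black transferred: Urn II has 6 white of 14, so P(white|black moved) = 3/7
By total probability: P(white) = 1/5*1/2 + 4/5*3/7 = 31/70

31/70


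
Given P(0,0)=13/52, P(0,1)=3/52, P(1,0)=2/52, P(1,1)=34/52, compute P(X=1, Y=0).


Read from table: P(X=1, Y=0) = 2/52 = 1/26

1/26


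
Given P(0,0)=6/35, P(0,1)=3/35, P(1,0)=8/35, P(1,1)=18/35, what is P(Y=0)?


P(Y=0) = P(0,0)+P(1,0) = 6/35 + 8/35 = 14/35 = 2/5

2/5


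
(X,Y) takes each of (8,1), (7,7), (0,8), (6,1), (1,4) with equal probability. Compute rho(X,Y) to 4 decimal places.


Cov(X,Y) = -5.0800, Var(X) = 10.6400, Var(Y) = 8.5600
rho = Cov/(sqrt(VarX)*sqrt(VarY)) = -0.5323

-0.5323


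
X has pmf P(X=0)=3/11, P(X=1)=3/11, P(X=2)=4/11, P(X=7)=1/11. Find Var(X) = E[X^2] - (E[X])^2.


E[X] = 18/11, E[X^2] = 68/11
Var(X) = E[X^2] - (E[X])^2 = 68/11 - (18/11)^2 = 424/121

424/121


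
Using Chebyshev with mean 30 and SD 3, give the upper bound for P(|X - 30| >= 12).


k = 12/3 = 4
Chebyshev: P(|X-mu| >= k*sigma) <= 1/k^2 = 1/4^2 = 1/16

1/16


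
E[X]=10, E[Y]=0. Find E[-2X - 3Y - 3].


E[-2X - 3Y - 3] = -2*E[X] - 3*E[Y] - 3
= (-2)*(10) + (-3)*(0) + (-3)
= -20 + 0 - 3 = -23

-23


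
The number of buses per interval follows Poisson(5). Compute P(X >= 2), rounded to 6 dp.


P(X>=2) = 1 - P(X<=1) = 1 - (e^(-5)*5^0/0! + e^(-5)*5^1/1!)
≈ 1 - (0.0067379470 + 0.0336897350)
= 1 - 0.0404276820 = 0.9595723180
≈ 0.959572

0.959572


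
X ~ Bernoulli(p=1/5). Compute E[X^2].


For Bernoulli: X in {0,1}
E[X^2] = 0^2*(1-1/5) + 1^2*1/5 = 1/5

1/5


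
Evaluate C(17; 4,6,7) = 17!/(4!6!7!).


17! = 355687428096000
Denominator: 4!=24 * 6!=720 * 7!=5040
Coefficient = 355687428096000 / 87091200 = 4084080

4084080


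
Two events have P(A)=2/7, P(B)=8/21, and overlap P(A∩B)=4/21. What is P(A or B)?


P(A∪B) = P(A) + P(B) - P(A∩B)
= 2/7 + 8/21 - 4/21 = 10/21

10/21


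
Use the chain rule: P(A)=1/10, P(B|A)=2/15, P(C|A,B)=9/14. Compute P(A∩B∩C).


P(A∩B∩C) = P(A) * P(B|A) * P(C|A∩B)
= 1/10 * 2/15 * 9/14
= 1/75 * 9/14 = 3/350

3/350


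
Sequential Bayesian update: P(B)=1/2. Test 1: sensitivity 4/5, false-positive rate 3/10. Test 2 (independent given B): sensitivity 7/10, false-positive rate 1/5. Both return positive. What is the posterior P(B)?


After test 1: P(+) = 4/5*1/2 + 3/10*1/2 = 11/20
P(B|+) = (2/5)/(11/20) = 8/11
After test 2 (use post1 as new prior): P(+) = 7/10*8/11 + 1/5*3/11 = 31/55
P(B|+,+) = (28/55)/(31/55) = 28/31

28/31


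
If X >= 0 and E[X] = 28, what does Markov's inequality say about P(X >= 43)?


Markov: P(X >= a) <= E[X]/a
P(X >= 43) <= 28/43

28/43


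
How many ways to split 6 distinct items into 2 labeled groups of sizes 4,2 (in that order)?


6! = 720
Denominator: 4!=24 * 2!=2
Coefficient = 720 / 48 = 15

15


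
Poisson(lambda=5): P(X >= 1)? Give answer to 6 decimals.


P(X>=1) = 1 - P(X<=0) = 1 - (e^(-5)*5^0/0!)
≈ 1 - 0.0067379470 = 0.9932620530
≈ 0.993262

0.993262


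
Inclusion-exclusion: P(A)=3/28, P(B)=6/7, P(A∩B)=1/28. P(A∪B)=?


P(A∪B) = P(A) + P(B) - P(A∩B)
= 3/28 + 6/7 - 1/28 = 13/14

13/14


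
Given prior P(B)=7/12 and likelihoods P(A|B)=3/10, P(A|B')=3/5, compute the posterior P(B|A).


P(A) = P(A|B)P(B) + P(A|B')P(B') = 3/10*7/12 + 3/5*5/12 = 17/40
P(B|A) = P(A|B)P(B)/P(A) = (7/40)/(17/40) = 7/17

7/17


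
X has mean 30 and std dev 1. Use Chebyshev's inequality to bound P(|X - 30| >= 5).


k = 5/1 = 5
Chebyshev: P(|X-mu| >= k*sigma) <= 1/k^2 = 1/5^2 = 1/25

1/25


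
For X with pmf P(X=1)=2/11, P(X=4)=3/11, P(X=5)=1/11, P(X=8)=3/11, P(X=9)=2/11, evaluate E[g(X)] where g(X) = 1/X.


E[1/X] = sum(g(x)*P(x))
= 1*2/11 + 1/4*3/11 + 1/5*1/11 + 1/8*3/11 + 1/9*2/11
= 1277/3960

1277/3960


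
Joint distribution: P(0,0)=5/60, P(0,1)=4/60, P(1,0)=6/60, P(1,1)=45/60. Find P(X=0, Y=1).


Read from table: P(X=0, Y=1) = 4/60 = 1/15

1/15


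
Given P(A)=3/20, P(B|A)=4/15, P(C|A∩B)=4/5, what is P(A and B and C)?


P(A∩B∩C) = P(A) * P(B|A) * P(C|A∩B)
= 3/20 * 4/15 * 4/5
= 1/25 * 4/5 = 4/125

4/125


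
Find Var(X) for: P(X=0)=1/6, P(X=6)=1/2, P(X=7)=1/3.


E[X] = 16/3, E[X^2] = 103/3
Var(X) = E[X^2] - (E[X])^2 = 103/3 - (16/3)^2 = 53/9

53/9


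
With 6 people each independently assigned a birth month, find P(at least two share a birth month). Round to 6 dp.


P(all different) = prod((12-i)/12 for i=0..5) = 0.222801
P(at least one match) = 1 - 0.222801 = 0.777199

0.777199


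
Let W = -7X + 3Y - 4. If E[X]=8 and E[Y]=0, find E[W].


E[-7X + 3Y - 4] = -7*E[X] + 3*E[Y] - 4
= (-7)*(8) + (3)*(0) + (-4)
= -56 + 0 - 4 = -60

-60


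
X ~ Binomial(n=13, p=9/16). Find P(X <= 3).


P(X<=3) = P(X=0) + P(X=1) + P(X=2) + P(X=3)
= 96889010407/4503599627370496 + 1619430602517/4503599627370496 + 6246375181137/2251799813685248 + 29447197282503/2251799813685248
= 18275866135051/1125899906842624

18275866135051/1125899906842624


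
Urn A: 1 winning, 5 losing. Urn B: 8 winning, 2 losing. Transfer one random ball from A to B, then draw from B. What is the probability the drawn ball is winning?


P(transfer winning) = 1/6; P(transfer losing) = 5/6
If winning transferred: Urn II has 9 winning of 11, so P(winning|winning moved) = 9/11
If losing transferred: Urn II has 8 winning of 11, so P(winning|losing moved) = 8/11
By total probability: P(winning) = 1/6*9/11 + 5/6*8/11 = 49/66

49/66


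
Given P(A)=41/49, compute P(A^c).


P(A') = 1 - P(A) = 1 - 41/49 = 8/49

8/49


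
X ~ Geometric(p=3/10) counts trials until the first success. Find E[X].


For geometric (trials until first success), E[X] = 1/p = 1/(3/10) = 10/3

10/3


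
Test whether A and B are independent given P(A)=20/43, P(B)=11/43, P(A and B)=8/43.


P(A)*P(B) = 20/43*11/43 = 220/1849
P(A∩B) = 8/43 != 220/1849, so not independent

No, A and B are not independent


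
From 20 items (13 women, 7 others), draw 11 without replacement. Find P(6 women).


P(X=6) = C(13,6)*C(7,5) / C(20,11)
= 1716*21 / 167960
= 36036/167960 = 693/3230

693/3230


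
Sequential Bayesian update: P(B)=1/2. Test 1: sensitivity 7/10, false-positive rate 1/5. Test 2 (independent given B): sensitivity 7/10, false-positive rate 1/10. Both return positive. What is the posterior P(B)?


After test 1: P(+) = 7/10*1/2 + 1/5*1/2 = 9/20
P(B|+) = (7/20)/(9/20) = 7/9
After test 2 (use post1 as new prior): P(+) = 7/10*7/9 + 1/10*2/9 = 17/30
P(B|+,+) = (49/90)/(17/30) = 49/51

49/51


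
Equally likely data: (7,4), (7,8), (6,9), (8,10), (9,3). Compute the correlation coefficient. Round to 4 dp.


Cov(X,Y) = -1.3200, Var(X) = 1.0400, Var(Y) = 7.7600
rho = Cov/(sqrt(VarX)*sqrt(VarY)) = -0.4647

-0.4647


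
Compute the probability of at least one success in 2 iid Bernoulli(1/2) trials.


P(at least one) = 1 - P(none)
P(none) = (1 - 1/2)^2 = (1/2)^2 = 1/4
P(at least one) = 1 - 1/4 = 3/4

3/4


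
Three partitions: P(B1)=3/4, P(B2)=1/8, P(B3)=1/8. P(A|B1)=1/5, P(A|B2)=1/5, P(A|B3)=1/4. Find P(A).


P(A) = P(A|B1)P(B1) + P(A|B2)P(B2) + P(A|B3)P(B3)
= 1/5*3/4 + 1/5*1/8 + 1/4*1/8
= 3/20 + 1/40 + 1/32 = 33/160

33/160


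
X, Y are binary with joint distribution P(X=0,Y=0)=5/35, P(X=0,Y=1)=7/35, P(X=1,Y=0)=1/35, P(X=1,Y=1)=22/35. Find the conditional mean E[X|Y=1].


P(Y=1) = 29/35
E[X|Y=1] = (0*7 + 1*22)/29 = 22/29

22/29


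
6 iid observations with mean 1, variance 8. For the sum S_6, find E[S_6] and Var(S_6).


E[S_n] = n*mu = 6*1 = 6
Var(S_n) = n*sigma^2 = 6*8 = 48

E[S_6]=6, Var(S_6)=48


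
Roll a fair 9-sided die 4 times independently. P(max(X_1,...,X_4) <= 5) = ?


P(max <= 5) = P(all X_i <= 5) = (P(X_1 <= 5))^4
= (5/9)^4 = 625/6561

625/6561


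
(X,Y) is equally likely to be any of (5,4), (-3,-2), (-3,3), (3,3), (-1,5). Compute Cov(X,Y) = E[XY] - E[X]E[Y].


E[X]=1/5, E[Y]=13/5, E[XY]=21/5
Cov(X,Y) = E[XY] - E[X]E[Y] = 21/5 - 1/5*13/5 = 92/25

92/25


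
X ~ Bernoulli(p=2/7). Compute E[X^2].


For Bernoulli: X in {0,1}
E[X^2] = 0^2*(1-2/7) + 1^2*2/7 = 2/7

2/7


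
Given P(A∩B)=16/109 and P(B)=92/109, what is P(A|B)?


P(A|B) = P(A∩B)/P(B) = (16/109)/(92/109) = 16/92 = 4/23

4/23


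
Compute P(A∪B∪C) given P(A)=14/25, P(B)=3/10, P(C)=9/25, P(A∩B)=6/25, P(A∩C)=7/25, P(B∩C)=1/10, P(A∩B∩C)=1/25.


P(A∪B∪C) = P(A)+P(B)+P(C) - P(AB)-P(AC)-P(BC) + P(ABC)
= 14/25+3/10+9/25 - 6/25-7/25-1/10 + 1/25
= 16/25

16/25
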